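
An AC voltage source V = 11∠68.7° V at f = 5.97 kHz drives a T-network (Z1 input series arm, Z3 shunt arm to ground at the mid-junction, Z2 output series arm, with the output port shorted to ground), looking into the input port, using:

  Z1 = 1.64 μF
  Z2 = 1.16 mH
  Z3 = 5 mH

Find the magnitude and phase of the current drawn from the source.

Step 1 — Angular frequency: ω = 2π·f = 2π·5970 = 3.751e+04 rad/s.
Step 2 — Component impedances:
  Z1: Z = 1/(jωC) = -j/(ω·C) = 0 - j16.26 Ω
  Z2: Z = jωL = j·3.751e+04·0.00116 = 0 + j43.51 Ω
  Z3: Z = jωL = j·3.751e+04·0.005 = 0 + j187.6 Ω
Step 3 — With the output port shorted to ground, the output series arm Z2 runs from the junction to ground; the shunt arm Z3 also runs from the junction to ground. They appear in parallel: Z3 || Z2 = 0 + j35.32 Ω.
Step 4 — Series with input arm Z1: Z_in = Z1 + (Z3 || Z2) = 0 + j19.06 Ω = 19.06∠90.0° Ω.
Step 5 — Source phasor: V = 11∠68.7° V = 3.996 + j10.25 V.
Step 6 — Ohm's law: I = V / Z_total = (3.996 + j10.25) / (0 + j19.06) = 0.5376 - j0.2096 A.
Step 7 — Convert to polar: |I| = 0.577 A, ∠I = -21.3°.

I = 0.577∠-21.3° A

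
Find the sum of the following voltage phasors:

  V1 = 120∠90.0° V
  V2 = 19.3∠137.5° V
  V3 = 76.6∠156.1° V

Step 1 — Convert each phasor to rectangular form:
  V1 = 120·(cos(90.0°) + j·sin(90.0°)) = 0 + j120 V
  V2 = 19.3·(cos(137.5°) + j·sin(137.5°)) = -14.23 + j13.04 V
  V3 = 76.6·(cos(156.1°) + j·sin(156.1°)) = -70.03 + j31.03 V
Step 2 — Sum components: V_total = -84.26 + j164.1 V.
Step 3 — Convert to polar: |V_total| = 184.4 V, ∠V_total = 117.2°.

V_total = 184.4∠117.2° V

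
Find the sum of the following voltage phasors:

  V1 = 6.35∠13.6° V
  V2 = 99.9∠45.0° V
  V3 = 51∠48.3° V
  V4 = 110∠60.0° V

Step 1 — Convert each phasor to rectangular form:
  V1 = 6.35·(cos(13.6°) + j·sin(13.6°)) = 6.172 + j1.493 V
  V2 = 99.9·(cos(45.0°) + j·sin(45.0°)) = 70.64 + j70.64 V
  V3 = 51·(cos(48.3°) + j·sin(48.3°)) = 33.93 + j38.08 V
  V4 = 110·(cos(60.0°) + j·sin(60.0°)) = 55 + j95.26 V
Step 2 — Sum components: V_total = 165.7 + j205.5 V.
Step 3 — Convert to polar: |V_total| = 264 V, ∠V_total = 51.1°.

V_total = 264∠51.1° V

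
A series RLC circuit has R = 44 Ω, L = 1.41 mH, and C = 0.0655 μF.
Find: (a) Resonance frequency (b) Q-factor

Step 1 — Resonance condition Im(Z)=0 gives ω₀ = 1/√(LC).
Step 2 — ω₀ = 1/√(0.00141·6.55e-08) = 1.041e+05 rad/s.
Step 3 — f₀ = ω₀/(2π) = 1.656e+04 Hz.
Step 4 — Series Q: Q = ω₀L/R = 1.041e+05·0.00141/44 = 3.335.

(a) f₀ = 1.656e+04 Hz  (b) Q = 3.335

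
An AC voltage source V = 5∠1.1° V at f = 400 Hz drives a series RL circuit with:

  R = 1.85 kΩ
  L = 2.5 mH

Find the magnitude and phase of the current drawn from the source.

Step 1 — Angular frequency: ω = 2π·f = 2π·400 = 2513 rad/s.
Step 2 — Component impedances:
  R: Z = R = 1850 Ω
  L: Z = jωL = j·2513·0.0025 = 0 + j6.283 Ω
Step 3 — Series combination: Z_total = R + L = 1850 + j6.283 Ω = 1850∠0.2° Ω.
Step 4 — Source phasor: V = 5∠1.1° V = 4.999 + j0.09599 V.
Step 5 — Ohm's law: I = V / Z_total = (4.999 + j0.09599) / (1850 + j6.283) = 0.002702 + j4.271e-05 A.
Step 6 — Convert to polar: |I| = 0.002703 A, ∠I = 0.9°.

I = 0.002703∠0.9° A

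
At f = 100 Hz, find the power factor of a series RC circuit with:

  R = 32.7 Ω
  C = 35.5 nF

Step 1 — Angular frequency: ω = 2π·f = 2π·100 = 628.3 rad/s.
Step 2 — Component impedances:
  R: Z = R = 32.7 Ω
  C: Z = 1/(jωC) = -j/(ω·C) = 0 - j4.483e+04 Ω
Step 3 — Series combination: Z_total = R + C = 32.7 - j4.483e+04 Ω = 4.483e+04∠-90.0° Ω.
Step 4 — Power factor: PF = cos(φ) = Re(Z)/|Z| = 32.7/4.483e+04 = 0.0007294.
Step 5 — Type: Im(Z) = -4.483e+04 ⇒ leading (phase φ = -90.0°).

PF = 0.0007294 (leading, φ = -90.0°)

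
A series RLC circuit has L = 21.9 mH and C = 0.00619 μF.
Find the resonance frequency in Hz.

Step 1 — Resonance condition Im(Z)=0 gives ω₀ = 1/√(LC).
Step 2 — ω₀ = 1/√(0.0219·6.19e-09) = 8.589e+04 rad/s.
Step 3 — f₀ = ω₀/(2π) = 1.367e+04 Hz.

f₀ = 1.367e+04 Hz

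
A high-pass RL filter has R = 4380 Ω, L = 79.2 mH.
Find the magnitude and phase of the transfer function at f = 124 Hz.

Step 1 — Angular frequency: ω = 2π·124 = 779.1 rad/s.
Step 2 — Transfer function: H(jω) = jωL/(R + jωL).
Step 3 — Numerator jωL = j·61.71; denominator R + jωL = 4380 + j61.71.
Step 4 — H = 0.0001984 + j0.01409.
Step 5 — Magnitude: |H| = 0.01409 (-37.0 dB); phase: φ = 89.2°.

|H| = 0.01409 (-37.0 dB), φ = 89.2°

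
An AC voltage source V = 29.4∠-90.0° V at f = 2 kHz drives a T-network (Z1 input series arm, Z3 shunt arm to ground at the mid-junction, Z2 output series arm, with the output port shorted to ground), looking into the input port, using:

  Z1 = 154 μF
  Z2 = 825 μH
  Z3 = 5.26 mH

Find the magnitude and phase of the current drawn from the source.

Step 1 — Angular frequency: ω = 2π·f = 2π·2000 = 1.257e+04 rad/s.
Step 2 — Component impedances:
  Z1: Z = 1/(jωC) = -j/(ω·C) = 0 - j0.5167 Ω
  Z2: Z = jωL = j·1.257e+04·0.000825 = 0 + j10.37 Ω
  Z3: Z = jωL = j·1.257e+04·0.00526 = 0 + j66.1 Ω
Step 3 — With the output port shorted to ground, the output series arm Z2 runs from the junction to ground; the shunt arm Z3 also runs from the junction to ground. They appear in parallel: Z3 || Z2 = 0 + j8.962 Ω.
Step 4 — Series with input arm Z1: Z_in = Z1 + (Z3 || Z2) = 0 + j8.445 Ω = 8.445∠90.0° Ω.
Step 5 — Source phasor: V = 29.4∠-90.0° V = 0 - j29.4 V.
Step 6 — Ohm's law: I = V / Z_total = (0 - j29.4) / (0 + j8.445) = -3.481 A.
Step 7 — Convert to polar: |I| = 3.481 A, ∠I = -180.0°.

I = 3.481∠-180.0° A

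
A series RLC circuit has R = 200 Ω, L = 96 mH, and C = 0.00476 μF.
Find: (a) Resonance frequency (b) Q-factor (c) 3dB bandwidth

Step 1 — Resonance: ω₀ = 1/√(LC) = 1/√(0.096·4.76e-09) = 4.678e+04 rad/s.
Step 2 — f₀ = ω₀/(2π) = 7445 Hz.
Step 3 — Series Q: Q = ω₀L/R = 4.678e+04·0.096/200 = 22.45.
Step 4 — Bandwidth: Δω = ω₀/Q = 2083 rad/s; BW = Δω/(2π) = 331.6 Hz.

(a) f₀ = 7445 Hz  (b) Q = 22.45  (c) BW = 331.6 Hz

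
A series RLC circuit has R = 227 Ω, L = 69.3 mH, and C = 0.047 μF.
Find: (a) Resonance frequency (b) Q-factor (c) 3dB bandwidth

Step 1 — Resonance: ω₀ = 1/√(LC) = 1/√(0.0693·4.7e-08) = 1.752e+04 rad/s.
Step 2 — f₀ = ω₀/(2π) = 2789 Hz.
Step 3 — Series Q: Q = ω₀L/R = 1.752e+04·0.0693/227 = 5.349.
Step 4 — Bandwidth: Δω = ω₀/Q = 3276 rad/s; BW = Δω/(2π) = 521.3 Hz.

(a) f₀ = 2789 Hz  (b) Q = 5.349  (c) BW = 521.3 Hz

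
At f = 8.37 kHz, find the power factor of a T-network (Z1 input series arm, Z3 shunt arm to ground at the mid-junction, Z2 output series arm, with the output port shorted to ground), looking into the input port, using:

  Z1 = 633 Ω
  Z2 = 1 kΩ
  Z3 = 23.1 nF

Step 1 — Angular frequency: ω = 2π·f = 2π·8370 = 5.259e+04 rad/s.
Step 2 — Component impedances:
  Z1: Z = R = 633 Ω
  Z2: Z = R = 1000 Ω
  Z3: Z = 1/(jωC) = -j/(ω·C) = 0 - j823.2 Ω
Step 3 — With the output port shorted to ground, the output series arm Z2 runs from the junction to ground; the shunt arm Z3 also runs from the junction to ground. They appear in parallel: Z3 || Z2 = 403.9 - j490.7 Ω.
Step 4 — Series with input arm Z1: Z_in = Z1 + (Z3 || Z2) = 1037 - j490.7 Ω = 1147∠-25.3° Ω.
Step 5 — Power factor: PF = cos(φ) = Re(Z)/|Z| = 1036.9/1147.1 = 0.9039.
Step 6 — Type: Im(Z) = -490.7 ⇒ leading (phase φ = -25.3°).

PF = 0.9039 (leading, φ = -25.3°)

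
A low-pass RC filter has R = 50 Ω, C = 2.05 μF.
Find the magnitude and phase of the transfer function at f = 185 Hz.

Step 1 — Angular frequency: ω = 2π·185 = 1162 rad/s.
Step 2 — Transfer function: H(jω) = 1/(1 + jωRC).
Step 3 — Denominator: 1 + jωRC = 1 + j·1162·50·2.05e-06 = 1 + j0.1191.
Step 4 — H = 0.986 - j0.1175.
Step 5 — Magnitude: |H| = 0.993 (-0.1 dB); phase: φ = -6.8°.

|H| = 0.993 (-0.1 dB), φ = -6.8°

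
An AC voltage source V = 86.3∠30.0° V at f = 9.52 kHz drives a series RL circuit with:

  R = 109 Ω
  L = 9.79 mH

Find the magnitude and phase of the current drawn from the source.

Step 1 — Angular frequency: ω = 2π·f = 2π·9520 = 5.982e+04 rad/s.
Step 2 — Component impedances:
  R: Z = R = 109 Ω
  L: Z = jωL = j·5.982e+04·0.00979 = 0 + j585.6 Ω
Step 3 — Series combination: Z_total = R + L = 109 + j585.6 Ω = 595.7∠79.5° Ω.
Step 4 — Source phasor: V = 86.3∠30.0° V = 74.74 + j43.15 V.
Step 5 — Ohm's law: I = V / Z_total = (74.74 + j43.15) / (109 + j585.6) = 0.09418 - j0.1101 A.
Step 6 — Convert to polar: |I| = 0.1449 A, ∠I = -49.5°.

I = 0.1449∠-49.5° A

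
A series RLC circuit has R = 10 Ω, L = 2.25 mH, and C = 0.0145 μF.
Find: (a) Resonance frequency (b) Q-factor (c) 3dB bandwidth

Step 1 — Resonance: ω₀ = 1/√(LC) = 1/√(0.00225·1.45e-08) = 1.751e+05 rad/s.
Step 2 — f₀ = ω₀/(2π) = 2.786e+04 Hz.
Step 3 — Series Q: Q = ω₀L/R = 1.751e+05·0.00225/10 = 39.39.
Step 4 — Bandwidth: Δω = ω₀/Q = 4444 rad/s; BW = Δω/(2π) = 707.4 Hz.

(a) f₀ = 2.786e+04 Hz  (b) Q = 39.39  (c) BW = 707.4 Hz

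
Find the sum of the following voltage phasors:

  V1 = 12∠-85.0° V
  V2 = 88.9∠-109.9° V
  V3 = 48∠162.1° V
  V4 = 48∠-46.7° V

Step 1 — Convert each phasor to rectangular form:
  V1 = 12·(cos(-85.0°) + j·sin(-85.0°)) = 1.046 - j11.95 V
  V2 = 88.9·(cos(-109.9°) + j·sin(-109.9°)) = -30.26 - j83.59 V
  V3 = 48·(cos(162.1°) + j·sin(162.1°)) = -45.68 + j14.75 V
  V4 = 48·(cos(-46.7°) + j·sin(-46.7°)) = 32.92 - j34.93 V
Step 2 — Sum components: V_total = -41.97 - j115.7 V.
Step 3 — Convert to polar: |V_total| = 123.1 V, ∠V_total = -109.9°.

V_total = 123.1∠-109.9° V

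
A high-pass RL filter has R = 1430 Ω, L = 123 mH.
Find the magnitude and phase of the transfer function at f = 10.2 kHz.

Step 1 — Angular frequency: ω = 2π·1.02e+04 = 6.409e+04 rad/s.
Step 2 — Transfer function: H(jω) = jωL/(R + jωL).
Step 3 — Numerator jωL = j·7883; denominator R + jωL = 1430 + j7883.
Step 4 — H = 0.9681 + j0.1756.
Step 5 — Magnitude: |H| = 0.9839 (-0.1 dB); phase: φ = 10.3°.

|H| = 0.9839 (-0.1 dB), φ = 10.3°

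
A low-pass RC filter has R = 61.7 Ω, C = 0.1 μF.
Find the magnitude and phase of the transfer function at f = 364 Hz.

Step 1 — Angular frequency: ω = 2π·364 = 2287 rad/s.
Step 2 — Transfer function: H(jω) = 1/(1 + jωRC).
Step 3 — Denominator: 1 + jωRC = 1 + j·2287·61.7·1e-07 = 1 + j0.01411.
Step 4 — H = 0.9998 - j0.01411.
Step 5 — Magnitude: |H| = 0.9999 (-0.0 dB); phase: φ = -0.8°.

|H| = 0.9999 (-0.0 dB), φ = -0.8°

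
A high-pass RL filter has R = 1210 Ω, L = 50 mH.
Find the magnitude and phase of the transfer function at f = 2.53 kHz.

Step 1 — Angular frequency: ω = 2π·2530 = 1.59e+04 rad/s.
Step 2 — Transfer function: H(jω) = jωL/(R + jωL).
Step 3 — Numerator jωL = j·794.8; denominator R + jωL = 1210 + j794.8.
Step 4 — H = 0.3014 + j0.4589.
Step 5 — Magnitude: |H| = 0.549 (-5.2 dB); phase: φ = 56.7°.

|H| = 0.549 (-5.2 dB), φ = 56.7°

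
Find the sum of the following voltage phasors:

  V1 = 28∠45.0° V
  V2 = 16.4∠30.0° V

Step 1 — Convert each phasor to rectangular form:
  V1 = 28·(cos(45.0°) + j·sin(45.0°)) = 19.8 + j19.8 V
  V2 = 16.4·(cos(30.0°) + j·sin(30.0°)) = 14.2 + j8.2 V
Step 2 — Sum components: V_total = 34 + j28 V.
Step 3 — Convert to polar: |V_total| = 44.05 V, ∠V_total = 39.5°.

V_total = 44.05∠39.5° V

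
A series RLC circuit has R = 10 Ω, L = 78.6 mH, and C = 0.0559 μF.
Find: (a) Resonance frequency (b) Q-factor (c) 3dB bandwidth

Step 1 — Resonance condition Im(Z)=0 gives ω₀ = 1/√(LC).
Step 2 — ω₀ = 1/√(0.0786·5.59e-08) = 1.509e+04 rad/s.
Step 3 — f₀ = ω₀/(2π) = 2401 Hz.
Step 4 — Series Q: Q = ω₀L/R = 1.509e+04·0.0786/10 = 118.6.
Step 5 — 3dB bandwidth: Δω = ω₀/Q = 127.2 rad/s; BW = Δω/(2π) = 20.25 Hz.

(a) f₀ = 2401 Hz  (b) Q = 118.6  (c) BW = 20.25 Hz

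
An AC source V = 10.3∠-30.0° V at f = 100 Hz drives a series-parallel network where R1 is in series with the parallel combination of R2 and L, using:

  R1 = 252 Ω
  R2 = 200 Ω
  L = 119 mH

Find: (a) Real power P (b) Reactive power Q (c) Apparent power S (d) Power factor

Step 1 — Angular frequency: ω = 2π·f = 2π·100 = 628.3 rad/s.
Step 2 — Component impedances:
  R1: Z = R = 252 Ω
  R2: Z = R = 200 Ω
  L: Z = jωL = j·628.3·0.119 = 0 + j74.77 Ω
Step 3 — Parallel branch: R2 || L = 1/(1/R2 + 1/L) = 24.52 + j65.6 Ω.
Step 4 — Series with R1: Z_total = R1 + (R2 || L) = 276.5 + j65.6 Ω = 284.2∠13.3° Ω.
Step 5 — Source phasor: V = 10.3∠-30.0° V = 8.92 - j5.15 V.
Step 6 — Current: I = V / Z = 0.02636 - j0.02488 A = 0.03624∠-43.3° A.
Step 7 — Complex power: S = V·I* = 0.3632 + j0.08617 VA.
Step 8 — Real power: P = Re(S) = 0.3632 W.
Step 9 — Reactive power: Q = Im(S) = 0.08617 VAR.
Step 10 — Apparent power: |S| = 0.3733 VA.
Step 11 — Power factor: PF = P/|S| = 0.973 (lagging).

(a) P = 0.3632 W  (b) Q = 0.08617 VAR  (c) S = 0.3733 VA  (d) PF = 0.973 (lagging)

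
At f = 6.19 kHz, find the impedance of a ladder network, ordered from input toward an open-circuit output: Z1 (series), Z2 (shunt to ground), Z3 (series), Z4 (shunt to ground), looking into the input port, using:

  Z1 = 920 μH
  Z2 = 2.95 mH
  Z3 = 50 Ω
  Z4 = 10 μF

Step 1 — Angular frequency: ω = 2π·f = 2π·6190 = 3.889e+04 rad/s.
Step 2 — Component impedances:
  Z1: Z = jωL = j·3.889e+04·0.00092 = 0 + j35.78 Ω
  Z2: Z = jωL = j·3.889e+04·0.00295 = 0 + j114.7 Ω
  Z3: Z = R = 50 Ω
  Z4: Z = 1/(jωC) = -j/(ω·C) = 0 - j2.571 Ω
Step 3 — Ladder network (open output): work backward from the far end, alternating series and parallel combinations. Z_in = 43.65 + j52.61 Ω = 68.36∠50.3° Ω.

Z = 43.65 + j52.61 Ω = 68.36∠50.3° Ω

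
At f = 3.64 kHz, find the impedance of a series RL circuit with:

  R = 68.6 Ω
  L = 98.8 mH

Step 1 — Angular frequency: ω = 2π·f = 2π·3640 = 2.287e+04 rad/s.
Step 2 — Component impedances:
  R: Z = R = 68.6 Ω
  L: Z = jωL = j·2.287e+04·0.0988 = 0 + j2260 Ω
Step 3 — Series combination: Z_total = R + L = 68.6 + j2260 Ω = 2261∠88.3° Ω.

Z = 68.6 + j2260 Ω = 2261∠88.3° Ω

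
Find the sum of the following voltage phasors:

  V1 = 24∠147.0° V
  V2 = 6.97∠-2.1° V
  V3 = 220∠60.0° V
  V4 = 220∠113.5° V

Step 1 — Convert each phasor to rectangular form:
  V1 = 24·(cos(147.0°) + j·sin(147.0°)) = -20.13 + j13.07 V
  V2 = 6.97·(cos(-2.1°) + j·sin(-2.1°)) = 6.965 - j0.2554 V
  V3 = 220·(cos(60.0°) + j·sin(60.0°)) = 110 + j190.5 V
  V4 = 220·(cos(113.5°) + j·sin(113.5°)) = -87.72 + j201.8 V
Step 2 — Sum components: V_total = 9.112 + j405.1 V.
Step 3 — Convert to polar: |V_total| = 405.2 V, ∠V_total = 88.7°.

V_total = 405.2∠88.7° V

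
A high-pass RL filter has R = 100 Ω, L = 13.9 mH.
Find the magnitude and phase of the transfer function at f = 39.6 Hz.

Step 1 — Angular frequency: ω = 2π·39.6 = 248.8 rad/s.
Step 2 — Transfer function: H(jω) = jωL/(R + jωL).
Step 3 — Numerator jωL = j·3.459; denominator R + jωL = 100 + j3.459.
Step 4 — H = 0.001195 + j0.03454.
Step 5 — Magnitude: |H| = 0.03456 (-29.2 dB); phase: φ = 88.0°.

|H| = 0.03456 (-29.2 dB), φ = 88.0°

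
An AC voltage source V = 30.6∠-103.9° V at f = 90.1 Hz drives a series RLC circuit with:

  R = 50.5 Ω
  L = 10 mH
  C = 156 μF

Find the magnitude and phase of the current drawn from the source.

Step 1 — Angular frequency: ω = 2π·f = 2π·90.1 = 566.1 rad/s.
Step 2 — Component impedances:
  R: Z = R = 50.5 Ω
  L: Z = jωL = j·566.1·0.01 = 0 + j5.661 Ω
  C: Z = 1/(jωC) = -j/(ω·C) = 0 - j11.32 Ω
Step 3 — Series combination: Z_total = R + L + C = 50.5 - j5.662 Ω = 50.82∠-6.4° Ω.
Step 4 — Source phasor: V = 30.6∠-103.9° V = -7.351 - j29.7 V.
Step 5 — Ohm's law: I = V / Z_total = (-7.351 - j29.7) / (50.5 - j5.662) = -0.07863 - j0.597 A.
Step 6 — Convert to polar: |I| = 0.6022 A, ∠I = -97.5°.

I = 0.6022∠-97.5° A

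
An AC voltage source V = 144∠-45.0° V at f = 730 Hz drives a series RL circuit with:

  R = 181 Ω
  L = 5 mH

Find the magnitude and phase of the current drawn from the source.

Step 1 — Angular frequency: ω = 2π·f = 2π·730 = 4587 rad/s.
Step 2 — Component impedances:
  R: Z = R = 181 Ω
  L: Z = jωL = j·4587·0.005 = 0 + j22.93 Ω
Step 3 — Series combination: Z_total = R + L = 181 + j22.93 Ω = 182.4∠7.2° Ω.
Step 4 — Source phasor: V = 144∠-45.0° V = 101.8 - j101.8 V.
Step 5 — Ohm's law: I = V / Z_total = (101.8 - j101.8) / (181 + j22.93) = 0.4835 - j0.6238 A.
Step 6 — Convert to polar: |I| = 0.7893 A, ∠I = -52.2°.

I = 0.7893∠-52.2° A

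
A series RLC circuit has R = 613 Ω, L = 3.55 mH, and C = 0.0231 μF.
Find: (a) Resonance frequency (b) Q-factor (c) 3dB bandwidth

Step 1 — Resonance condition Im(Z)=0 gives ω₀ = 1/√(LC).
Step 2 — ω₀ = 1/√(0.00355·2.31e-08) = 1.104e+05 rad/s.
Step 3 — f₀ = ω₀/(2π) = 1.758e+04 Hz.
Step 4 — Series Q: Q = ω₀L/R = 1.104e+05·0.00355/613 = 0.6395.
Step 5 — 3dB bandwidth: Δω = ω₀/Q = 1.727e+05 rad/s; BW = Δω/(2π) = 2.748e+04 Hz.

(a) f₀ = 1.758e+04 Hz  (b) Q = 0.6395  (c) BW = 2.748e+04 Hz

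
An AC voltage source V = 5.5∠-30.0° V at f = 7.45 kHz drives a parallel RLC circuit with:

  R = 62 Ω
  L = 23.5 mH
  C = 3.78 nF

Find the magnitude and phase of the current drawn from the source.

Step 1 — Angular frequency: ω = 2π·f = 2π·7450 = 4.681e+04 rad/s.
Step 2 — Component impedances:
  R: Z = R = 62 Ω
  L: Z = jωL = j·4.681e+04·0.0235 = 0 + j1100 Ω
  C: Z = 1/(jωC) = -j/(ω·C) = 0 - j5652 Ω
Step 3 — Parallel combination: 1/Z_total = 1/R + 1/L + 1/C; Z_total = 61.87 + j2.809 Ω = 61.94∠2.6° Ω.
Step 4 — Source phasor: V = 5.5∠-30.0° V = 4.763 - j2.75 V.
Step 5 — Ohm's law: I = V / Z_total = (4.763 - j2.75) / (61.87 + j2.809) = 0.07481 - j0.04784 A.
Step 6 — Convert to polar: |I| = 0.0888 A, ∠I = -32.6°.

I = 0.0888∠-32.6° A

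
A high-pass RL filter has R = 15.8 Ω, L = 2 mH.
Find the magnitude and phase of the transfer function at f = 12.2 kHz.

Step 1 — Angular frequency: ω = 2π·1.22e+04 = 7.665e+04 rad/s.
Step 2 — Transfer function: H(jω) = jωL/(R + jωL).
Step 3 — Numerator jωL = j·153.3; denominator R + jωL = 15.8 + j153.3.
Step 4 — H = 0.9895 + j0.102.
Step 5 — Magnitude: |H| = 0.9947 (-0.0 dB); phase: φ = 5.9°.

|H| = 0.9947 (-0.0 dB), φ = 5.9°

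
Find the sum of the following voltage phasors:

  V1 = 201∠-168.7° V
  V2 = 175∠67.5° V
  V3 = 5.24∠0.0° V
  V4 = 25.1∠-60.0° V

Step 1 — Convert each phasor to rectangular form:
  V1 = 201·(cos(-168.7°) + j·sin(-168.7°)) = -197.1 - j39.39 V
  V2 = 175·(cos(67.5°) + j·sin(67.5°)) = 66.97 + j161.7 V
  V3 = 5.24·(cos(0.0°) + j·sin(0.0°)) = 5.24 V
  V4 = 25.1·(cos(-60.0°) + j·sin(-60.0°)) = 12.55 - j21.74 V
Step 2 — Sum components: V_total = -112.3 + j100.6 V.
Step 3 — Convert to polar: |V_total| = 150.8 V, ∠V_total = 138.2°.

V_total = 150.8∠138.2° V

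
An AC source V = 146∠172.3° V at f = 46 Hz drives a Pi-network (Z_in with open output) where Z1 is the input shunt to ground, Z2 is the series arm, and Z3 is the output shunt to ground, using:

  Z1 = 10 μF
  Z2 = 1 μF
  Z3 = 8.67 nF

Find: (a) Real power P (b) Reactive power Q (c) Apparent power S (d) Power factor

Step 1 — Angular frequency: ω = 2π·f = 2π·46 = 289 rad/s.
Step 2 — Component impedances:
  Z1: Z = 1/(jωC) = -j/(ω·C) = 0 - j346 Ω
  Z2: Z = 1/(jωC) = -j/(ω·C) = 0 - j3460 Ω
  Z3: Z = 1/(jωC) = -j/(ω·C) = 0 - j3.991e+05 Ω
Step 3 — With open output, the series arm Z2 and the output shunt Z3 appear in series to ground: Z2 + Z3 = 0 - j4.025e+05 Ω.
Step 4 — Parallel with input shunt Z1: Z_in = Z1 || (Z2 + Z3) = 0 - j345.7 Ω = 345.7∠-90.0° Ω.
Step 5 — Source phasor: V = 146∠172.3° V = -144.7 + j19.56 V.
Step 6 — Current: I = V / Z = -0.05659 - j0.4185 A = 0.4223∠-97.7° A.
Step 7 — Complex power: S = V·I* = 0 - j61.66 VA.
Step 8 — Real power: P = Re(S) = 0 W.
Step 9 — Reactive power: Q = Im(S) = -61.66 VAR.
Step 10 — Apparent power: |S| = 61.66 VA.
Step 11 — Power factor: PF = P/|S| = 0 (leading).

(a) P = 0 W  (b) Q = -61.66 VAR  (c) S = 61.66 VA  (d) PF = 0 (leading)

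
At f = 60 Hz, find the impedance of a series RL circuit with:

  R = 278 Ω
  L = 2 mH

Step 1 — Angular frequency: ω = 2π·f = 2π·60 = 377 rad/s.
Step 2 — Component impedances:
  R: Z = R = 278 Ω
  L: Z = jωL = j·377·0.002 = 0 + j0.754 Ω
Step 3 — Series combination: Z_total = R + L = 278 + j0.754 Ω = 278∠0.2° Ω.

Z = 278 + j0.754 Ω = 278∠0.2° Ω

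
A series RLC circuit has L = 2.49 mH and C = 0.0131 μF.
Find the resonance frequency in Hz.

Step 1 — Resonance condition Im(Z)=0 gives ω₀ = 1/√(LC).
Step 2 — ω₀ = 1/√(0.00249·1.31e-08) = 1.751e+05 rad/s.
Step 3 — f₀ = ω₀/(2π) = 2.787e+04 Hz.

f₀ = 2.787e+04 Hz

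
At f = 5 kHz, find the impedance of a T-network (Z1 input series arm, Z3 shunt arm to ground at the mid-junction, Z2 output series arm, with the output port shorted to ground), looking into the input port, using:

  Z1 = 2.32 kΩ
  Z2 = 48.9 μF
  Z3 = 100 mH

Step 1 — Angular frequency: ω = 2π·f = 2π·5000 = 3.142e+04 rad/s.
Step 2 — Component impedances:
  Z1: Z = R = 2320 Ω
  Z2: Z = 1/(jωC) = -j/(ω·C) = 0 - j0.6509 Ω
  Z3: Z = jωL = j·3.142e+04·0.1 = 0 + j3142 Ω
Step 3 — With the output port shorted to ground, the output series arm Z2 runs from the junction to ground; the shunt arm Z3 also runs from the junction to ground. They appear in parallel: Z3 || Z2 = 0 - j0.6511 Ω.
Step 4 — Series with input arm Z1: Z_in = Z1 + (Z3 || Z2) = 2320 - j0.6511 Ω = 2320∠-0.0° Ω.

Z = 2320 - j0.6511 Ω = 2320∠-0.0° Ω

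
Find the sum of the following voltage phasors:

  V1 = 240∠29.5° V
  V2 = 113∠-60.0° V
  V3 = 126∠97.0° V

Step 1 — Convert each phasor to rectangular form:
  V1 = 240·(cos(29.5°) + j·sin(29.5°)) = 208.9 + j118.2 V
  V2 = 113·(cos(-60.0°) + j·sin(-60.0°)) = 56.5 - j97.86 V
  V3 = 126·(cos(97.0°) + j·sin(97.0°)) = -15.36 + j125.1 V
Step 2 — Sum components: V_total = 250 + j145.4 V.
Step 3 — Convert to polar: |V_total| = 289.2 V, ∠V_total = 30.2°.

V_total = 289.2∠30.2° V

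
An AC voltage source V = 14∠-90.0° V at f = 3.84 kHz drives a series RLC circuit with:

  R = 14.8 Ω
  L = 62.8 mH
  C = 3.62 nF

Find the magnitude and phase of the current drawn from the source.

Step 1 — Angular frequency: ω = 2π·f = 2π·3840 = 2.413e+04 rad/s.
Step 2 — Component impedances:
  R: Z = R = 14.8 Ω
  L: Z = jωL = j·2.413e+04·0.0628 = 0 + j1515 Ω
  C: Z = 1/(jωC) = -j/(ω·C) = 0 - j1.145e+04 Ω
Step 3 — Series combination: Z_total = R + L + C = 14.8 - j9934 Ω = 9934∠-89.9° Ω.
Step 4 — Source phasor: V = 14∠-90.0° V = 0 - j14 V.
Step 5 — Ohm's law: I = V / Z_total = (0 - j14) / (14.8 - j9934) = 0.001409 - j2.1e-06 A.
Step 6 — Convert to polar: |I| = 0.001409 A, ∠I = -0.1°.

I = 0.001409∠-0.1° A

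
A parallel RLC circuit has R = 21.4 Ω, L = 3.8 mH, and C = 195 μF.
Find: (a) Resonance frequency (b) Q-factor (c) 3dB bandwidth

Step 1 — Resonance: ω₀ = 1/√(LC) = 1/√(0.0038·0.000195) = 1162 rad/s.
Step 2 — f₀ = ω₀/(2π) = 184.9 Hz.
Step 3 — Parallel Q: Q = R/(ω₀L) = 21.4/(1162·0.0038) = 4.848.
Step 4 — Bandwidth: Δω = ω₀/Q = 239.6 rad/s; BW = Δω/(2π) = 38.14 Hz.

(a) f₀ = 184.9 Hz  (b) Q = 4.848  (c) BW = 38.14 Hz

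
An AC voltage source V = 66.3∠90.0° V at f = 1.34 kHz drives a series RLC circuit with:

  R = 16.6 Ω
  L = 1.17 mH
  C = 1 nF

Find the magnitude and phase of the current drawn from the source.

Step 1 — Angular frequency: ω = 2π·f = 2π·1340 = 8419 rad/s.
Step 2 — Component impedances:
  R: Z = R = 16.6 Ω
  L: Z = jωL = j·8419·0.00117 = 0 + j9.851 Ω
  C: Z = 1/(jωC) = -j/(ω·C) = 0 - j1.188e+05 Ω
Step 3 — Series combination: Z_total = R + L + C = 16.6 - j1.188e+05 Ω = 1.188e+05∠-90.0° Ω.
Step 4 — Source phasor: V = 66.3∠90.0° V = 0 + j66.3 V.
Step 5 — Ohm's law: I = V / Z_total = (0 + j66.3) / (16.6 - j1.188e+05) = -0.0005583 + j7.803e-08 A.
Step 6 — Convert to polar: |I| = 0.0005583 A, ∠I = 180.0°.

I = 0.0005583∠180.0° A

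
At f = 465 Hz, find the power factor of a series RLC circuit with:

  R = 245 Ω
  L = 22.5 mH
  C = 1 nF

Step 1 — Angular frequency: ω = 2π·f = 2π·465 = 2922 rad/s.
Step 2 — Component impedances:
  R: Z = R = 245 Ω
  L: Z = jωL = j·2922·0.0225 = 0 + j65.74 Ω
  C: Z = 1/(jωC) = -j/(ω·C) = 0 - j3.423e+05 Ω
Step 3 — Series combination: Z_total = R + L + C = 245 - j3.422e+05 Ω = 3.422e+05∠-90.0° Ω.
Step 4 — Power factor: PF = cos(φ) = Re(Z)/|Z| = 245/342203 = 0.0007159.
Step 5 — Type: Im(Z) = -3.422e+05 ⇒ leading (phase φ = -90.0°).

PF = 0.0007159 (leading, φ = -90.0°)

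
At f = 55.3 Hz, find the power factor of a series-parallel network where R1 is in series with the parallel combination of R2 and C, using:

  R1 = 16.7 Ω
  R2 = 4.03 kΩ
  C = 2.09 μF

Step 1 — Angular frequency: ω = 2π·f = 2π·55.3 = 347.5 rad/s.
Step 2 — Component impedances:
  R1: Z = R = 16.7 Ω
  R2: Z = R = 4030 Ω
  C: Z = 1/(jωC) = -j/(ω·C) = 0 - j1377 Ω
Step 3 — Parallel branch: R2 || C = 1/(1/R2 + 1/C) = 421.3 - j1233 Ω.
Step 4 — Series with R1: Z_total = R1 + (R2 || C) = 438 - j1233 Ω = 1309∠-70.4° Ω.
Step 5 — Power factor: PF = cos(φ) = Re(Z)/|Z| = 438.04/1308.6 = 0.3347.
Step 6 — Type: Im(Z) = -1233 ⇒ leading (phase φ = -70.4°).

PF = 0.3347 (leading, φ = -70.4°)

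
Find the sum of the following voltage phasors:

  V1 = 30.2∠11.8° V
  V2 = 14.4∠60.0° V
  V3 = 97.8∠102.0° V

Step 1 — Convert each phasor to rectangular form:
  V1 = 30.2·(cos(11.8°) + j·sin(11.8°)) = 29.56 + j6.176 V
  V2 = 14.4·(cos(60.0°) + j·sin(60.0°)) = 7.2 + j12.47 V
  V3 = 97.8·(cos(102.0°) + j·sin(102.0°)) = -20.33 + j95.66 V
Step 2 — Sum components: V_total = 16.43 + j114.3 V.
Step 3 — Convert to polar: |V_total| = 115.5 V, ∠V_total = 81.8°.

V_total = 115.5∠81.8° V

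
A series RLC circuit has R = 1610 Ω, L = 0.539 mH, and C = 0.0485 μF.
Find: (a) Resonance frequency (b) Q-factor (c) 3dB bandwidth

Step 1 — Resonance: ω₀ = 1/√(LC) = 1/√(0.000539·4.85e-08) = 1.956e+05 rad/s.
Step 2 — f₀ = ω₀/(2π) = 3.113e+04 Hz.
Step 3 — Series Q: Q = ω₀L/R = 1.956e+05·0.000539/1610 = 0.06548.
Step 4 — Bandwidth: Δω = ω₀/Q = 2.987e+06 rad/s; BW = Δω/(2π) = 4.754e+05 Hz.

(a) f₀ = 3.113e+04 Hz  (b) Q = 0.06548  (c) BW = 4.754e+05 Hz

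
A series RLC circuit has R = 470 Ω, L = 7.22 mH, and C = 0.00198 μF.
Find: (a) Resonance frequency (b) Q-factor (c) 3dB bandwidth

Step 1 — Resonance: ω₀ = 1/√(LC) = 1/√(0.00722·1.98e-09) = 2.645e+05 rad/s.
Step 2 — f₀ = ω₀/(2π) = 4.209e+04 Hz.
Step 3 — Series Q: Q = ω₀L/R = 2.645e+05·0.00722/470 = 4.063.
Step 4 — Bandwidth: Δω = ω₀/Q = 6.51e+04 rad/s; BW = Δω/(2π) = 1.036e+04 Hz.

(a) f₀ = 4.209e+04 Hz  (b) Q = 4.063  (c) BW = 1.036e+04 Hz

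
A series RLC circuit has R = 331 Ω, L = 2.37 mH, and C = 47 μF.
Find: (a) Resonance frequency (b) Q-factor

Step 1 — Resonance condition Im(Z)=0 gives ω₀ = 1/√(LC).
Step 2 — ω₀ = 1/√(0.00237·4.7e-05) = 2996 rad/s.
Step 3 — f₀ = ω₀/(2π) = 476.9 Hz.
Step 4 — Series Q: Q = ω₀L/R = 2996·0.00237/331 = 0.02145.

(a) f₀ = 476.9 Hz  (b) Q = 0.02145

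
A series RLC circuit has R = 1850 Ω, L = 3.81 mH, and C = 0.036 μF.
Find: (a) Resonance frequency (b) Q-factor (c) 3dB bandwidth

Step 1 — Resonance: ω₀ = 1/√(LC) = 1/√(0.00381·3.6e-08) = 8.539e+04 rad/s.
Step 2 — f₀ = ω₀/(2π) = 1.359e+04 Hz.
Step 3 — Series Q: Q = ω₀L/R = 8.539e+04·0.00381/1850 = 0.1758.
Step 4 — Bandwidth: Δω = ω₀/Q = 4.856e+05 rad/s; BW = Δω/(2π) = 7.728e+04 Hz.

(a) f₀ = 1.359e+04 Hz  (b) Q = 0.1758  (c) BW = 7.728e+04 Hz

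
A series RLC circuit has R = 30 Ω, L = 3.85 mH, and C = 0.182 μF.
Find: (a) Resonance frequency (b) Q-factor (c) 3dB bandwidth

Step 1 — Resonance: ω₀ = 1/√(LC) = 1/√(0.00385·1.82e-07) = 3.778e+04 rad/s.
Step 2 — f₀ = ω₀/(2π) = 6012 Hz.
Step 3 — Series Q: Q = ω₀L/R = 3.778e+04·0.00385/30 = 4.848.
Step 4 — Bandwidth: Δω = ω₀/Q = 7792 rad/s; BW = Δω/(2π) = 1240 Hz.

(a) f₀ = 6012 Hz  (b) Q = 4.848  (c) BW = 1240 Hz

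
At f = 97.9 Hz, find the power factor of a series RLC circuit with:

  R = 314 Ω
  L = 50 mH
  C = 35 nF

Step 1 — Angular frequency: ω = 2π·f = 2π·97.9 = 615.1 rad/s.
Step 2 — Component impedances:
  R: Z = R = 314 Ω
  L: Z = jωL = j·615.1·0.05 = 0 + j30.76 Ω
  C: Z = 1/(jωC) = -j/(ω·C) = 0 - j4.645e+04 Ω
Step 3 — Series combination: Z_total = R + L + C = 314 - j4.642e+04 Ω = 4.642e+04∠-89.6° Ω.
Step 4 — Power factor: PF = cos(φ) = Re(Z)/|Z| = 314/46418.6 = 0.006765.
Step 5 — Type: Im(Z) = -4.642e+04 ⇒ leading (phase φ = -89.6°).

PF = 0.006765 (leading, φ = -89.6°)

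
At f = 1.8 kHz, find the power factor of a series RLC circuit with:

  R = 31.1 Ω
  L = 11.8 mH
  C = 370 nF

Step 1 — Angular frequency: ω = 2π·f = 2π·1800 = 1.131e+04 rad/s.
Step 2 — Component impedances:
  R: Z = R = 31.1 Ω
  L: Z = jωL = j·1.131e+04·0.0118 = 0 + j133.5 Ω
  C: Z = 1/(jωC) = -j/(ω·C) = 0 - j239 Ω
Step 3 — Series combination: Z_total = R + L + C = 31.1 - j105.5 Ω = 110∠-73.6° Ω.
Step 4 — Power factor: PF = cos(φ) = Re(Z)/|Z| = 31.1/110 = 0.2827.
Step 5 — Type: Im(Z) = -105.5 ⇒ leading (phase φ = -73.6°).

PF = 0.2827 (leading, φ = -73.6°)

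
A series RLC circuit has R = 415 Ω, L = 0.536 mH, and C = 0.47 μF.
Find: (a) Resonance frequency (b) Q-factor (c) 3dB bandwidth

Step 1 — Resonance condition Im(Z)=0 gives ω₀ = 1/√(LC).
Step 2 — ω₀ = 1/√(0.000536·4.7e-07) = 6.3e+04 rad/s.
Step 3 — f₀ = ω₀/(2π) = 1.003e+04 Hz.
Step 4 — Series Q: Q = ω₀L/R = 6.3e+04·0.000536/415 = 0.08137.
Step 5 — 3dB bandwidth: Δω = ω₀/Q = 7.743e+05 rad/s; BW = Δω/(2π) = 1.232e+05 Hz.

(a) f₀ = 1.003e+04 Hz  (b) Q = 0.08137  (c) BW = 1.232e+05 Hz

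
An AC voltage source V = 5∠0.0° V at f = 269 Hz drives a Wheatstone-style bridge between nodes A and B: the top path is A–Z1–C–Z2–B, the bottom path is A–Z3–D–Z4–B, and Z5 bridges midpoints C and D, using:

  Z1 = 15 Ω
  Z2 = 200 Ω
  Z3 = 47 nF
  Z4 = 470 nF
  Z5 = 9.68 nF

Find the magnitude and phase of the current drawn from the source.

Step 1 — Angular frequency: ω = 2π·f = 2π·269 = 1690 rad/s.
Step 2 — Component impedances:
  Z1: Z = R = 15 Ω
  Z2: Z = R = 200 Ω
  Z3: Z = 1/(jωC) = -j/(ω·C) = 0 - j1.259e+04 Ω
  Z4: Z = 1/(jωC) = -j/(ω·C) = 0 - j1259 Ω
  Z5: Z = 1/(jωC) = -j/(ω·C) = 0 - j6.112e+04 Ω
Step 3 — Bridge requires nodal analysis (the Z5 bridge couples midpoints C and D, so the two paths cannot be reduced to a simple series/parallel combination). Setting node B to ground and injecting 1 A at node A, the 3-node admittance system at A, C, D solves to V_A = Z_AB = 214.9 - j3.86 Ω = 215∠-1.0° Ω.
Step 4 — Source phasor: V = 5∠0.0° V = 5 V.
Step 5 — Ohm's law: I = V / Z_total = (5) / (214.9 - j3.86) = 0.02326 + j0.0004177 A.
Step 6 — Convert to polar: |I| = 0.02326 A, ∠I = 1.0°.

I = 0.02326∠1.0° A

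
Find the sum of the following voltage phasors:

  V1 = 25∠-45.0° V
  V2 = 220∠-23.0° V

Step 1 — Convert each phasor to rectangular form:
  V1 = 25·(cos(-45.0°) + j·sin(-45.0°)) = 17.68 - j17.68 V
  V2 = 220·(cos(-23.0°) + j·sin(-23.0°)) = 202.5 - j85.96 V
Step 2 — Sum components: V_total = 220.2 - j103.6 V.
Step 3 — Convert to polar: |V_total| = 243.4 V, ∠V_total = -25.2°.

V_total = 243.4∠-25.2° V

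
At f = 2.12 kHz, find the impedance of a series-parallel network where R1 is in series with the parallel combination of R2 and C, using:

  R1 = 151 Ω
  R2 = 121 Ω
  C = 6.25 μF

Step 1 — Angular frequency: ω = 2π·f = 2π·2120 = 1.332e+04 rad/s.
Step 2 — Component impedances:
  R1: Z = R = 151 Ω
  R2: Z = R = 121 Ω
  C: Z = 1/(jωC) = -j/(ω·C) = 0 - j12.01 Ω
Step 3 — Parallel branch: R2 || C = 1/(1/R2 + 1/C) = 1.181 - j11.89 Ω.
Step 4 — Series with R1: Z_total = R1 + (R2 || C) = 152.2 - j11.89 Ω = 152.6∠-4.5° Ω.

Z = 152.2 - j11.89 Ω = 152.6∠-4.5° Ω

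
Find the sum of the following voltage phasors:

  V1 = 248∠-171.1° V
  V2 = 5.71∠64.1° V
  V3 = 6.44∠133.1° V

Step 1 — Convert each phasor to rectangular form:
  V1 = 248·(cos(-171.1°) + j·sin(-171.1°)) = -245 - j38.37 V
  V2 = 5.71·(cos(64.1°) + j·sin(64.1°)) = 2.494 + j5.136 V
  V3 = 6.44·(cos(133.1°) + j·sin(133.1°)) = -4.4 + j4.702 V
Step 2 — Sum components: V_total = -246.9 - j28.53 V.
Step 3 — Convert to polar: |V_total| = 248.6 V, ∠V_total = -173.4°.

V_total = 248.6∠-173.4° V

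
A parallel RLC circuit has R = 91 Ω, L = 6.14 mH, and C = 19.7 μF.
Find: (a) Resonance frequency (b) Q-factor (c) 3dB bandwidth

Step 1 — Resonance: ω₀ = 1/√(LC) = 1/√(0.00614·1.97e-05) = 2875 rad/s.
Step 2 — f₀ = ω₀/(2π) = 457.6 Hz.
Step 3 — Parallel Q: Q = R/(ω₀L) = 91/(2875·0.00614) = 5.155.
Step 4 — Bandwidth: Δω = ω₀/Q = 557.8 rad/s; BW = Δω/(2π) = 88.78 Hz.

(a) f₀ = 457.6 Hz  (b) Q = 5.155  (c) BW = 88.78 Hz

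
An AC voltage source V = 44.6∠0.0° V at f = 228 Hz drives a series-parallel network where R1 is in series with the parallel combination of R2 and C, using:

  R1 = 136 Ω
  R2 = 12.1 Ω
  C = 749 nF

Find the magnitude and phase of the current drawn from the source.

Step 1 — Angular frequency: ω = 2π·f = 2π·228 = 1433 rad/s.
Step 2 — Component impedances:
  R1: Z = R = 136 Ω
  R2: Z = R = 12.1 Ω
  C: Z = 1/(jωC) = -j/(ω·C) = 0 - j932 Ω
Step 3 — Parallel branch: R2 || C = 1/(1/R2 + 1/C) = 12.1 - j0.1571 Ω.
Step 4 — Series with R1: Z_total = R1 + (R2 || C) = 148.1 - j0.1571 Ω = 148.1∠-0.1° Ω.
Step 5 — Source phasor: V = 44.6∠0.0° V = 44.6 V.
Step 6 — Ohm's law: I = V / Z_total = (44.6) / (148.1 - j0.1571) = 0.3012 + j0.0003194 A.
Step 7 — Convert to polar: |I| = 0.3012 A, ∠I = 0.1°.

I = 0.3012∠0.1° A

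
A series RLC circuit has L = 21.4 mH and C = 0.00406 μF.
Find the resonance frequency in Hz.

Step 1 — Resonance condition Im(Z)=0 gives ω₀ = 1/√(LC).
Step 2 — ω₀ = 1/√(0.0214·4.06e-09) = 1.073e+05 rad/s.
Step 3 — f₀ = ω₀/(2π) = 1.707e+04 Hz.

f₀ = 1.707e+04 Hz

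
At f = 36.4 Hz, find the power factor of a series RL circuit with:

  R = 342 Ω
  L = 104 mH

Step 1 — Angular frequency: ω = 2π·f = 2π·36.4 = 228.7 rad/s.
Step 2 — Component impedances:
  R: Z = R = 342 Ω
  L: Z = jωL = j·228.7·0.104 = 0 + j23.79 Ω
Step 3 — Series combination: Z_total = R + L = 342 + j23.79 Ω = 342.8∠4.0° Ω.
Step 4 — Power factor: PF = cos(φ) = Re(Z)/|Z| = 342/342.83 = 0.9976.
Step 5 — Type: Im(Z) = 23.79 ⇒ lagging (phase φ = 4.0°).

PF = 0.9976 (lagging, φ = 4.0°)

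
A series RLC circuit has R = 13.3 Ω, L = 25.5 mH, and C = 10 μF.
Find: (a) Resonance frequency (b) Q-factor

Step 1 — Resonance condition Im(Z)=0 gives ω₀ = 1/√(LC).
Step 2 — ω₀ = 1/√(0.0255·1e-05) = 1980 rad/s.
Step 3 — f₀ = ω₀/(2π) = 315.2 Hz.
Step 4 — Series Q: Q = ω₀L/R = 1980·0.0255/13.3 = 3.797.

(a) f₀ = 315.2 Hz  (b) Q = 3.797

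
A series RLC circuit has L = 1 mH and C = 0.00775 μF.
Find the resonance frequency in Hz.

Step 1 — Resonance condition Im(Z)=0 gives ω₀ = 1/√(LC).
Step 2 — ω₀ = 1/√(0.001·7.75e-09) = 3.592e+05 rad/s.
Step 3 — f₀ = ω₀/(2π) = 5.717e+04 Hz.

f₀ = 5.717e+04 Hz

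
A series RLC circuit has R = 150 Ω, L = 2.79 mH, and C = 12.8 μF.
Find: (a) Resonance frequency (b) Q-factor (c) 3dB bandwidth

Step 1 — Resonance: ω₀ = 1/√(LC) = 1/√(0.00279·1.28e-05) = 5292 rad/s.
Step 2 — f₀ = ω₀/(2π) = 842.2 Hz.
Step 3 — Series Q: Q = ω₀L/R = 5292·0.00279/150 = 0.09843.
Step 4 — Bandwidth: Δω = ω₀/Q = 5.376e+04 rad/s; BW = Δω/(2π) = 8557 Hz.

(a) f₀ = 842.2 Hz  (b) Q = 0.09843  (c) BW = 8557 Hz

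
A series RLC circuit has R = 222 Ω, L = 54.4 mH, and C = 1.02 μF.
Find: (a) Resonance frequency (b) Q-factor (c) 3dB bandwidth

Step 1 — Resonance: ω₀ = 1/√(LC) = 1/√(0.0544·1.02e-06) = 4245 rad/s.
Step 2 — f₀ = ω₀/(2π) = 675.6 Hz.
Step 3 — Series Q: Q = ω₀L/R = 4245·0.0544/222 = 1.04.
Step 4 — Bandwidth: Δω = ω₀/Q = 4081 rad/s; BW = Δω/(2π) = 649.5 Hz.

(a) f₀ = 675.6 Hz  (b) Q = 1.04  (c) BW = 649.5 Hz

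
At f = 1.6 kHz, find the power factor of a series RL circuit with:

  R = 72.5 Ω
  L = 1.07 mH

Step 1 — Angular frequency: ω = 2π·f = 2π·1600 = 1.005e+04 rad/s.
Step 2 — Component impedances:
  R: Z = R = 72.5 Ω
  L: Z = jωL = j·1.005e+04·0.00107 = 0 + j10.76 Ω
Step 3 — Series combination: Z_total = R + L = 72.5 + j10.76 Ω = 73.29∠8.4° Ω.
Step 4 — Power factor: PF = cos(φ) = Re(Z)/|Z| = 72.5/73.29 = 0.9892.
Step 5 — Type: Im(Z) = 10.76 ⇒ lagging (phase φ = 8.4°).

PF = 0.9892 (lagging, φ = 8.4°)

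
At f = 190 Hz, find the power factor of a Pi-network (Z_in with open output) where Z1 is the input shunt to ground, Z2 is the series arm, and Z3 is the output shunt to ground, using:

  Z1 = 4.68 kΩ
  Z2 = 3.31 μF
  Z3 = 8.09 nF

Step 1 — Angular frequency: ω = 2π·f = 2π·190 = 1194 rad/s.
Step 2 — Component impedances:
  Z1: Z = R = 4680 Ω
  Z2: Z = 1/(jωC) = -j/(ω·C) = 0 - j253.1 Ω
  Z3: Z = 1/(jωC) = -j/(ω·C) = 0 - j1.035e+05 Ω
Step 3 — With open output, the series arm Z2 and the output shunt Z3 appear in series to ground: Z2 + Z3 = 0 - j1.038e+05 Ω.
Step 4 — Parallel with input shunt Z1: Z_in = Z1 || (Z2 + Z3) = 4671 - j210.6 Ω = 4675∠-2.6° Ω.
Step 5 — Power factor: PF = cos(φ) = Re(Z)/|Z| = 4670.5/4675.3 = 0.999.
Step 6 — Type: Im(Z) = -210.6 ⇒ leading (phase φ = -2.6°).

PF = 0.999 (leading, φ = -2.6°)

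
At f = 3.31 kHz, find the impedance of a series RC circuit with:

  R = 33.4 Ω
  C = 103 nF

Step 1 — Angular frequency: ω = 2π·f = 2π·3310 = 2.08e+04 rad/s.
Step 2 — Component impedances:
  R: Z = R = 33.4 Ω
  C: Z = 1/(jωC) = -j/(ω·C) = 0 - j466.8 Ω
Step 3 — Series combination: Z_total = R + C = 33.4 - j466.8 Ω = 468∠-85.9° Ω.

Z = 33.4 - j466.8 Ω = 468∠-85.9° Ω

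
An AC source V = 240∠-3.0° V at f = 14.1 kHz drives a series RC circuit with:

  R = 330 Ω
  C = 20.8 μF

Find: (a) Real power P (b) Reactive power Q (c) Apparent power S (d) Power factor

Step 1 — Angular frequency: ω = 2π·f = 2π·1.41e+04 = 8.859e+04 rad/s.
Step 2 — Component impedances:
  R: Z = R = 330 Ω
  C: Z = 1/(jωC) = -j/(ω·C) = 0 - j0.5427 Ω
Step 3 — Series combination: Z_total = R + C = 330 - j0.5427 Ω = 330∠-0.1° Ω.
Step 4 — Source phasor: V = 240∠-3.0° V = 239.7 - j12.56 V.
Step 5 — Current: I = V / Z = 0.7263 - j0.03687 A = 0.7273∠-2.9° A.
Step 6 — Complex power: S = V·I* = 174.5 - j0.287 VA.
Step 7 — Real power: P = Re(S) = 174.5 W.
Step 8 — Reactive power: Q = Im(S) = -0.287 VAR.
Step 9 — Apparent power: |S| = 174.5 VA.
Step 10 — Power factor: PF = P/|S| = 1 (leading).

(a) P = 174.5 W  (b) Q = -0.287 VAR  (c) S = 174.5 VA  (d) PF = 1 (leading)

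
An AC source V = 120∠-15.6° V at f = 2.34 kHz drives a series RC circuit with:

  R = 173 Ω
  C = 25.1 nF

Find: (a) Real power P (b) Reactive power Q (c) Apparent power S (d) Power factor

Step 1 — Angular frequency: ω = 2π·f = 2π·2340 = 1.47e+04 rad/s.
Step 2 — Component impedances:
  R: Z = R = 173 Ω
  C: Z = 1/(jωC) = -j/(ω·C) = 0 - j2710 Ω
Step 3 — Series combination: Z_total = R + C = 173 - j2710 Ω = 2715∠-86.3° Ω.
Step 4 — Source phasor: V = 120∠-15.6° V = 115.6 - j32.27 V.
Step 5 — Current: I = V / Z = 0.01457 + j0.04172 A = 0.04419∠70.7° A.
Step 6 — Complex power: S = V·I* = 0.3379 - j5.293 VA.
Step 7 — Real power: P = Re(S) = 0.3379 W.
Step 8 — Reactive power: Q = Im(S) = -5.293 VAR.
Step 9 — Apparent power: |S| = 5.303 VA.
Step 10 — Power factor: PF = P/|S| = 0.06371 (leading).

(a) P = 0.3379 W  (b) Q = -5.293 VAR  (c) S = 5.303 VA  (d) PF = 0.06371 (leading)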